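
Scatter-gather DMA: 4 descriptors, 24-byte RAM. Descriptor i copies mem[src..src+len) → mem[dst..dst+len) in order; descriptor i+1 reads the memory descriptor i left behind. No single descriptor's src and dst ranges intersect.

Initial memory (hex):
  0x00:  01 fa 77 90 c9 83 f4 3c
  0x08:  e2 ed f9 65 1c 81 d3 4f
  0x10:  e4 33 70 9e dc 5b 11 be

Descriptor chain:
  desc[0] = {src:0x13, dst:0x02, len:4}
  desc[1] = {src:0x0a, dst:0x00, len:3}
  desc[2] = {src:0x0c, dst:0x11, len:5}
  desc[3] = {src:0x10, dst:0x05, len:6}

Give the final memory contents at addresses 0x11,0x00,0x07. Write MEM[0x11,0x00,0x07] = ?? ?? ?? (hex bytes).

MEM[0x11,0x00,0x07] = 1c f9 81

  after D0: wrote 4B at 0x02 = 9edc5b11
  after D1: wrote 3B at 0x00 = f9651c
  after D2: wrote 5B at 0x11 = 1c81d34fe4
  after D3: wrote 6B at 0x05 = e41c81d34fe4
query mem[0x11]=0x1c, mem[0x00]=0xf9, mem[0x07]=0x81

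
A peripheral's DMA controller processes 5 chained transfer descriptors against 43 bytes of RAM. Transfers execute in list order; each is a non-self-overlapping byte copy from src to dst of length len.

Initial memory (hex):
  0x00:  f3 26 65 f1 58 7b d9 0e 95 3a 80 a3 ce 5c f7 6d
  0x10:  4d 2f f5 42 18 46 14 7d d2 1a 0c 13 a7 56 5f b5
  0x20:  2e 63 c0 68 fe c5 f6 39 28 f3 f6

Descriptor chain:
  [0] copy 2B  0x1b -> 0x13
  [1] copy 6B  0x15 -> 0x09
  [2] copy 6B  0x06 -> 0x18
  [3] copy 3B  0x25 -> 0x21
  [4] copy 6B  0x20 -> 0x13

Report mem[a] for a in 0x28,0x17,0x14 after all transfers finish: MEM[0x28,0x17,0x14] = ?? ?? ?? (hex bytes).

MEM[0x28,0x17,0x14] = 28 fe c5

#0 dst[0x13+2] := {0x13,0xa7}
#1 dst[0x09+6] := {0x46,0x14,0x7d,0xd2,0x1a,0x0c}
#2 dst[0x18+6] := {0xd9,0x0e,0x95,0x46,0x14,0x7d}
#3 dst[0x21+3] := {0xc5,0xf6,0x39}
#4 dst[0x13+6] := {0x2e,0xc5,0xf6,0x39,0xfe,0xc5}
query mem[0x28]=0x28, mem[0x17]=0xfe, mem[0x14]=0xc5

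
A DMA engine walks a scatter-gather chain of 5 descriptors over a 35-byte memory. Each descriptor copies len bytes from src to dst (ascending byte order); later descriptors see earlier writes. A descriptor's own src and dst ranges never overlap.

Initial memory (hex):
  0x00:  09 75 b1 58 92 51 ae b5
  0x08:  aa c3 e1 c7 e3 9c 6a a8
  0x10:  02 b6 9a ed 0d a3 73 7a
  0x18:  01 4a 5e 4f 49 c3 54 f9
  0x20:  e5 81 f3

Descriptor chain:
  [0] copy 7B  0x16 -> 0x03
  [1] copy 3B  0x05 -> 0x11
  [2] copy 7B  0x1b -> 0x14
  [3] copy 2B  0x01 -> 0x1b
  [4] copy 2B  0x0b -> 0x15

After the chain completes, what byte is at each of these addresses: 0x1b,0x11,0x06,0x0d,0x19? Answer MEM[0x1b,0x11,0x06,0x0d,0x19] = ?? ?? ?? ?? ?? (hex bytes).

MEM[0x1b,0x11,0x06,0x0d,0x19] = 75 01 4a 9c e5

D0: mem[0x03..0x09] <- [73 7a 01 4a 5e 4f 49]
D1: mem[0x11..0x13] <- [01 4a 5e]
D2: mem[0x14..0x1a] <- [4f 49 c3 54 f9 e5 81]
D3: mem[0x1b..0x1c] <- [75 b1]
D4: mem[0x15..0x16] <- [c7 e3]
query mem[0x1b]=0x75, mem[0x11]=0x01, mem[0x06]=0x4a, mem[0x0d]=0x9c, mem[0x19]=0xe5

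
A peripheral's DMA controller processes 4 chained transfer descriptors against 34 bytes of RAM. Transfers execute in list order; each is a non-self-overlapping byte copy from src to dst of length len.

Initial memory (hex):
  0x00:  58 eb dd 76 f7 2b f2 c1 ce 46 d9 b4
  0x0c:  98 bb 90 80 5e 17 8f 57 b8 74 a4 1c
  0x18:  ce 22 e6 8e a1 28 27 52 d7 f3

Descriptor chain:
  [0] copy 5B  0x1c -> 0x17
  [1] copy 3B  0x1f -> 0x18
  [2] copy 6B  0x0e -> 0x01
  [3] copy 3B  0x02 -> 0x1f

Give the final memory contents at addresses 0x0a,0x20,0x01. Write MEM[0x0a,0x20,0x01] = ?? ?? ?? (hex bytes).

MEM[0x0a,0x20,0x01] = d9 5e 90

[0] 0x1c->0x17 len=5 : a1 28 27 52 d7
[1] 0x1f->0x18 len=3 : 52 d7 f3
[2] 0x0e->0x01 len=6 : 90 80 5e 17 8f 57
[3] 0x02->0x1f len=3 : 80 5e 17
query mem[0x0a]=0xd9, mem[0x20]=0x5e, mem[0x01]=0x90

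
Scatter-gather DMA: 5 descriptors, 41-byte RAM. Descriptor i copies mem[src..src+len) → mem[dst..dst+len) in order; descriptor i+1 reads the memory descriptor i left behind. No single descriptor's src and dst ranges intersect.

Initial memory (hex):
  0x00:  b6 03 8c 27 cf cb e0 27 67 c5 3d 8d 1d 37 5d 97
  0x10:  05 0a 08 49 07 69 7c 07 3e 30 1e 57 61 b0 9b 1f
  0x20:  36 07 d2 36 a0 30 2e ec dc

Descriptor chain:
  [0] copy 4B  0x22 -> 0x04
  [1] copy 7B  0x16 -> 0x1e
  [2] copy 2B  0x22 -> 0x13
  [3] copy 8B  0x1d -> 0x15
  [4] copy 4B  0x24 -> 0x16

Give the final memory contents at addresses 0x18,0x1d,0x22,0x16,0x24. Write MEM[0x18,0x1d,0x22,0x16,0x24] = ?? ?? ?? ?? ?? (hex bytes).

[0] 0x22->0x04 len=4 : d2 36 a0 30
[1] 0x16->0x1e len=7 : 7c 07 3e 30 1e 57 61
[2] 0x22->0x13 len=2 : 1e 57
[3] 0x1d->0x15 len=8 : b0 7c 07 3e 30 1e 57 61
[4] 0x24->0x16 len=4 : 61 30 2e ec
query mem[0x18]=0x2e, mem[0x1d]=0xb0, mem[0x22]=0x1e, mem[0x16]=0x61, mem[0x24]=0x61

MEM[0x18,0x1d,0x22,0x16,0x24] = 2e b0 1e 61 61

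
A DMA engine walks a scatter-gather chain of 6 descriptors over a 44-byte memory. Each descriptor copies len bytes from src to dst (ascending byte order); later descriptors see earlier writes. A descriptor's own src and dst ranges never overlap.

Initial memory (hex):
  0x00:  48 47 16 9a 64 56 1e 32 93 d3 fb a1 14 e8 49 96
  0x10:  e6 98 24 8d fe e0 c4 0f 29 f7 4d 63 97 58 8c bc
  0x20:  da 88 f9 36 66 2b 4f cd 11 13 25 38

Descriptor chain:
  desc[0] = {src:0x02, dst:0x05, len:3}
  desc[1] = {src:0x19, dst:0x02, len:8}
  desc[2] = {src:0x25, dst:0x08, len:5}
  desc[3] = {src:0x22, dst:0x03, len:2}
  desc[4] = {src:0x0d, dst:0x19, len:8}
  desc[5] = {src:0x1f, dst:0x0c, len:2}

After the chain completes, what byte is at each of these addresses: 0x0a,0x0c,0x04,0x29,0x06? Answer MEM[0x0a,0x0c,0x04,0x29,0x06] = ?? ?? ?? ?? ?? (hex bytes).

MEM[0x0a,0x0c,0x04,0x29,0x06] = cd 8d 36 13 58

  after D0: wrote 3B at 0x05 = 169a64
  after D1: wrote 8B at 0x02 = f74d6397588cbcda
  after D2: wrote 5B at 0x08 = 2b4fcd1113
  after D3: wrote 2B at 0x03 = f936
  after D4: wrote 8B at 0x19 = e84996e698248dfe
  after D5: wrote 2B at 0x0c = 8dfe
query mem[0x0a]=0xcd, mem[0x0c]=0x8d, mem[0x04]=0x36, mem[0x29]=0x13, mem[0x06]=0x58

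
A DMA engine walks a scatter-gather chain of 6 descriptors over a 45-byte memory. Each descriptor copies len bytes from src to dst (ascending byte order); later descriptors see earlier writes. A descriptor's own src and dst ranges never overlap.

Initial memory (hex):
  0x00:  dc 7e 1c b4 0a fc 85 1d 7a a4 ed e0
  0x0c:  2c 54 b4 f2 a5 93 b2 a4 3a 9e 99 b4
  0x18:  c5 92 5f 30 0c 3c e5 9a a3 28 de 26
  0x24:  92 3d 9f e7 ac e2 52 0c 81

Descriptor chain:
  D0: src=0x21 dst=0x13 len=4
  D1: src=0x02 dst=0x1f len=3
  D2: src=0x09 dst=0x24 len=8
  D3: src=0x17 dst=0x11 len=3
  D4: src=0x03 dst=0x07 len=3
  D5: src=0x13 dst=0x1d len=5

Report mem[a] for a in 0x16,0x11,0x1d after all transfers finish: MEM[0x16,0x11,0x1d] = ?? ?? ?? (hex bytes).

MEM[0x16,0x11,0x1d] = 92 b4 92

[0] 0x21->0x13 len=4 : 28 de 26 92
[1] 0x02->0x1f len=3 : 1c b4 0a
[2] 0x09->0x24 len=8 : a4 ed e0 2c 54 b4 f2 a5
[3] 0x17->0x11 len=3 : b4 c5 92
[4] 0x03->0x07 len=3 : b4 0a fc
[5] 0x13->0x1d len=5 : 92 de 26 92 b4
query mem[0x16]=0x92, mem[0x11]=0xb4, mem[0x1d]=0x92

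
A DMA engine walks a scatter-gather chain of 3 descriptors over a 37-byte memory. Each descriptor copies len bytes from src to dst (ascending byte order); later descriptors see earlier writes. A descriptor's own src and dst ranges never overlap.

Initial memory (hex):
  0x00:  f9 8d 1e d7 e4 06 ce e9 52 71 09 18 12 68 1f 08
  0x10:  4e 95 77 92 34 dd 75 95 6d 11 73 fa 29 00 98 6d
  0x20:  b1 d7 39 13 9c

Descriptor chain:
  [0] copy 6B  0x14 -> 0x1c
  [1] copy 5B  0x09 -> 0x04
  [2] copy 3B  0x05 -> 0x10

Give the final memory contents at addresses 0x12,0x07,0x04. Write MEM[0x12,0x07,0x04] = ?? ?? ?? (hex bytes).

MEM[0x12,0x07,0x04] = 12 12 71

#0 dst[0x1c+6] := {0x34,0xdd,0x75,0x95,0x6d,0x11}
#1 dst[0x04+5] := {0x71,0x09,0x18,0x12,0x68}
#2 dst[0x10+3] := {0x09,0x18,0x12}
query mem[0x12]=0x12, mem[0x07]=0x12, mem[0x04]=0x71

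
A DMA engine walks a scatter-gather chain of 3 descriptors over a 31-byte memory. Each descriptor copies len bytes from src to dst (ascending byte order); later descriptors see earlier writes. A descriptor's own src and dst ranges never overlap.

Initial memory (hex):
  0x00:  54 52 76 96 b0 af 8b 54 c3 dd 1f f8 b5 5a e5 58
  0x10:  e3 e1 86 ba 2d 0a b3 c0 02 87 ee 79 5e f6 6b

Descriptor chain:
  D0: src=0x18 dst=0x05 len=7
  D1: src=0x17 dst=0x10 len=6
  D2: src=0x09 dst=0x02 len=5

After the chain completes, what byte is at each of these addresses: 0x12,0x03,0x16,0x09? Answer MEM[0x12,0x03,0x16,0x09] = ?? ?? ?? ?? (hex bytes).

MEM[0x12,0x03,0x16,0x09] = 87 f6 b3 5e

  after D0: wrote 7B at 0x05 = 0287ee795ef66b
  after D1: wrote 6B at 0x10 = c00287ee795e
  after D2: wrote 5B at 0x02 = 5ef66bb55a
query mem[0x12]=0x87, mem[0x03]=0xf6, mem[0x16]=0xb3, mem[0x09]=0x5e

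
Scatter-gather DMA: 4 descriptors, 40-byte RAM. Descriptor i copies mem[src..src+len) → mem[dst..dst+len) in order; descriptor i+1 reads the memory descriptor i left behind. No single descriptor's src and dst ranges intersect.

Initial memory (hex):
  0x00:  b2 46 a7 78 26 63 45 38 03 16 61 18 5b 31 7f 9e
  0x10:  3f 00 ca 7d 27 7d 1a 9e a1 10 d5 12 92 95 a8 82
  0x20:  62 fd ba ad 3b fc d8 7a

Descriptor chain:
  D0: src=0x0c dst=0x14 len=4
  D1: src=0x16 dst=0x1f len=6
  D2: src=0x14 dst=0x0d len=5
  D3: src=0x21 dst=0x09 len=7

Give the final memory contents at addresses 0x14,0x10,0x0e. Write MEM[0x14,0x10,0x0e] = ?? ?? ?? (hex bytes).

#0 dst[0x14+4] := {0x5b,0x31,0x7f,0x9e}
#1 dst[0x1f+6] := {0x7f,0x9e,0xa1,0x10,0xd5,0x12}
#2 dst[0x0d+5] := {0x5b,0x31,0x7f,0x9e,0xa1}
#3 dst[0x09+7] := {0xa1,0x10,0xd5,0x12,0xfc,0xd8,0x7a}
query mem[0x14]=0x5b, mem[0x10]=0x9e, mem[0x0e]=0xd8

MEM[0x14,0x10,0x0e] = 5b 9e d8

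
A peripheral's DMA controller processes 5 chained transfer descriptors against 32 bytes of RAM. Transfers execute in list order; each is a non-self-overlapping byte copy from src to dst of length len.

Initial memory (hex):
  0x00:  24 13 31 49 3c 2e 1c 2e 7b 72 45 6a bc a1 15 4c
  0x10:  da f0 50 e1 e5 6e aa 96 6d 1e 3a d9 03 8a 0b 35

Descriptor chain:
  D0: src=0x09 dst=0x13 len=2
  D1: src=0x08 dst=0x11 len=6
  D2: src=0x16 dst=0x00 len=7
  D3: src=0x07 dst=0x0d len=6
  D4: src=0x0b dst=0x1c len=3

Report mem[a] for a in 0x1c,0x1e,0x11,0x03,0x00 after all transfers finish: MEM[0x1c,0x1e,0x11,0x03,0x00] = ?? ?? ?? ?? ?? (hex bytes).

MEM[0x1c,0x1e,0x11,0x03,0x00] = 6a 2e 6a 1e a1

#0 dst[0x13+2] := {0x72,0x45}
#1 dst[0x11+6] := {0x7b,0x72,0x45,0x6a,0xbc,0xa1}
#2 dst[0x00+7] := {0xa1,0x96,0x6d,0x1e,0x3a,0xd9,0x03}
#3 dst[0x0d+6] := {0x2e,0x7b,0x72,0x45,0x6a,0xbc}
#4 dst[0x1c+3] := {0x6a,0xbc,0x2e}
query mem[0x1c]=0x6a, mem[0x1e]=0x2e, mem[0x11]=0x6a, mem[0x03]=0x1e, mem[0x00]=0xa1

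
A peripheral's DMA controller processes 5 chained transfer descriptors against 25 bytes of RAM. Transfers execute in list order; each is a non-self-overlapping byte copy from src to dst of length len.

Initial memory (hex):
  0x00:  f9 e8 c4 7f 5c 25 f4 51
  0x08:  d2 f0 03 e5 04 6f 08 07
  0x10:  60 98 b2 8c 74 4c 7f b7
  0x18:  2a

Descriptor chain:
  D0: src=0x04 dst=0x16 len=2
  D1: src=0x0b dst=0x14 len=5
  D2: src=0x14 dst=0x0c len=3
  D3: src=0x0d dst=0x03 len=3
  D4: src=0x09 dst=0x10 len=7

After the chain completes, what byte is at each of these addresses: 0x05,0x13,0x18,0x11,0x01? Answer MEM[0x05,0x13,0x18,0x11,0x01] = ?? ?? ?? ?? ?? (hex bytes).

D0: mem[0x16..0x17] <- [5c 25]
D1: mem[0x14..0x18] <- [e5 04 6f 08 07]
D2: mem[0x0c..0x0e] <- [e5 04 6f]
D3: mem[0x03..0x05] <- [04 6f 07]
D4: mem[0x10..0x16] <- [f0 03 e5 e5 04 6f 07]
query mem[0x05]=0x07, mem[0x13]=0xe5, mem[0x18]=0x07, mem[0x11]=0x03, mem[0x01]=0xe8

MEM[0x05,0x13,0x18,0x11,0x01] = 07 e5 07 03 e8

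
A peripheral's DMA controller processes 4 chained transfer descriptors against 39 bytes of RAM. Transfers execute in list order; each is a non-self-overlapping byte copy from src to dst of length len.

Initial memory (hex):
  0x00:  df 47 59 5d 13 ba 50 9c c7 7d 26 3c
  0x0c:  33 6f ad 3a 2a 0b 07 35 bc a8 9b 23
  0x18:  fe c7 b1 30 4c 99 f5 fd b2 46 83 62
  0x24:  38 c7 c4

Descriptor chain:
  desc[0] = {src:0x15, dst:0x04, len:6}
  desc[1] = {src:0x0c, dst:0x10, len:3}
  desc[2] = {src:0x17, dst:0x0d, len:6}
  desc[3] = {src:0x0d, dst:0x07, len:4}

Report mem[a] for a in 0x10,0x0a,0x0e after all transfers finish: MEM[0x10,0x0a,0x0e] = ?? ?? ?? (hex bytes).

#0 dst[0x04+6] := {0xa8,0x9b,0x23,0xfe,0xc7,0xb1}
#1 dst[0x10+3] := {0x33,0x6f,0xad}
#2 dst[0x0d+6] := {0x23,0xfe,0xc7,0xb1,0x30,0x4c}
#3 dst[0x07+4] := {0x23,0xfe,0xc7,0xb1}
query mem[0x10]=0xb1, mem[0x0a]=0xb1, mem[0x0e]=0xfe

MEM[0x10,0x0a,0x0e] = b1 b1 fe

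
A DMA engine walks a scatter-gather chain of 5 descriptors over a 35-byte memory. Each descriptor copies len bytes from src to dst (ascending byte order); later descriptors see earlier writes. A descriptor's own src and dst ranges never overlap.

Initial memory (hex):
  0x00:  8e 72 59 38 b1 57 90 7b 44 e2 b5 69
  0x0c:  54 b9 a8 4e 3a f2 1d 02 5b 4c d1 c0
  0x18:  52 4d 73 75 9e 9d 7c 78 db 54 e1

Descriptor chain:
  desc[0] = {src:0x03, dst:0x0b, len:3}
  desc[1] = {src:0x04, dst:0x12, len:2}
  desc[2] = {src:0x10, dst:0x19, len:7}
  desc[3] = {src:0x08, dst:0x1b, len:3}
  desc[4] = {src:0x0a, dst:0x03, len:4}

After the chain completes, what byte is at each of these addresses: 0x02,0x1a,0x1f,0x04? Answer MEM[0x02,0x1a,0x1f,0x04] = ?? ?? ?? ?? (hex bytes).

[0] 0x03->0x0b len=3 : 38 b1 57
[1] 0x04->0x12 len=2 : b1 57
[2] 0x10->0x19 len=7 : 3a f2 b1 57 5b 4c d1
[3] 0x08->0x1b len=3 : 44 e2 b5
[4] 0x0a->0x03 len=4 : b5 38 b1 57
query mem[0x02]=0x59, mem[0x1a]=0xf2, mem[0x1f]=0xd1, mem[0x04]=0x38

MEM[0x02,0x1a,0x1f,0x04] = 59 f2 d1 38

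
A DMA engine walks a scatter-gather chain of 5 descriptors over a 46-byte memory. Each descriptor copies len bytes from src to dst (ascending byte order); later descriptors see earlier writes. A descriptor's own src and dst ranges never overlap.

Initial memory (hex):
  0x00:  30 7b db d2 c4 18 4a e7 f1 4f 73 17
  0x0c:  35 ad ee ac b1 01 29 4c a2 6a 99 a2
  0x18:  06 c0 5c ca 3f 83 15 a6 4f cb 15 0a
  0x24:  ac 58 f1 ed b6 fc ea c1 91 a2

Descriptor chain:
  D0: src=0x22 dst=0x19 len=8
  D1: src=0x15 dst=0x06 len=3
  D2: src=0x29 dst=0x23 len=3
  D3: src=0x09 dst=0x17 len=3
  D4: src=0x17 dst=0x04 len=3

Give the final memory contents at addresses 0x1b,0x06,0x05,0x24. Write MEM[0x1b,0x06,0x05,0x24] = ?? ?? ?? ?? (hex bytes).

D0: mem[0x19..0x20] <- [15 0a ac 58 f1 ed b6 fc]
D1: mem[0x06..0x08] <- [6a 99 a2]
D2: mem[0x23..0x25] <- [fc ea c1]
D3: mem[0x17..0x19] <- [4f 73 17]
D4: mem[0x04..0x06] <- [4f 73 17]
query mem[0x1b]=0xac, mem[0x06]=0x17, mem[0x05]=0x73, mem[0x24]=0xea

MEM[0x1b,0x06,0x05,0x24] = ac 17 73 ea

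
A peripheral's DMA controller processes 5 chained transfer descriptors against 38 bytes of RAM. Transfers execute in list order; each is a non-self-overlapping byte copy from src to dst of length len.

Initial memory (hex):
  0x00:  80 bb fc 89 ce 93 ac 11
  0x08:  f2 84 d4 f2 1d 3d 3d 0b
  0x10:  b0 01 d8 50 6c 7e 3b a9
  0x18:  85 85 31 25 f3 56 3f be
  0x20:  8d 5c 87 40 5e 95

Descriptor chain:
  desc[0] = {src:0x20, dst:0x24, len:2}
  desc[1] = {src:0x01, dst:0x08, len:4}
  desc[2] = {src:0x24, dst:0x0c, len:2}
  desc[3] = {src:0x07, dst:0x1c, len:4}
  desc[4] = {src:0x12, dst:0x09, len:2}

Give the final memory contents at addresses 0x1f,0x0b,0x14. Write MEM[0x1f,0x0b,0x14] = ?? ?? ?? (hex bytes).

  after D0: wrote 2B at 0x24 = 8d5c
  after D1: wrote 4B at 0x08 = bbfc89ce
  after D2: wrote 2B at 0x0c = 8d5c
  after D3: wrote 4B at 0x1c = 11bbfc89
  after D4: wrote 2B at 0x09 = d850
query mem[0x1f]=0x89, mem[0x0b]=0xce, mem[0x14]=0x6c

MEM[0x1f,0x0b,0x14] = 89 ce 6c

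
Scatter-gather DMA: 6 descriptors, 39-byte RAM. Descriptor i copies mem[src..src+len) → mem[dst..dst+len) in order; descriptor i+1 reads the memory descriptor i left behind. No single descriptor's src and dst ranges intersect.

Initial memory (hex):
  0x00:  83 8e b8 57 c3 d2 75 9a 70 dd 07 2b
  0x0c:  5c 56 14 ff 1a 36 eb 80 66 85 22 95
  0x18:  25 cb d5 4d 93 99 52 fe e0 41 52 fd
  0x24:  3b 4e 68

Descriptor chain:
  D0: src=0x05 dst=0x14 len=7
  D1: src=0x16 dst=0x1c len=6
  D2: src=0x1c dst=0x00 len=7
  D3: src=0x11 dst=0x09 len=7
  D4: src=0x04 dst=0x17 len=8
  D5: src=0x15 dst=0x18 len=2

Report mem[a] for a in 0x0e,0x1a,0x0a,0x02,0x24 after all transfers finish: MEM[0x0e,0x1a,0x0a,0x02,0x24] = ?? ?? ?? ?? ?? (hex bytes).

MEM[0x0e,0x1a,0x0a,0x02,0x24] = 9a 9a eb dd 3b

#0 dst[0x14+7] := {0xd2,0x75,0x9a,0x70,0xdd,0x07,0x2b}
#1 dst[0x1c+6] := {0x9a,0x70,0xdd,0x07,0x2b,0x4d}
#2 dst[0x00+7] := {0x9a,0x70,0xdd,0x07,0x2b,0x4d,0x52}
#3 dst[0x09+7] := {0x36,0xeb,0x80,0xd2,0x75,0x9a,0x70}
#4 dst[0x17+8] := {0x2b,0x4d,0x52,0x9a,0x70,0x36,0xeb,0x80}
#5 dst[0x18+2] := {0x75,0x9a}
query mem[0x0e]=0x9a, mem[0x1a]=0x9a, mem[0x0a]=0xeb, mem[0x02]=0xdd, mem[0x24]=0x3b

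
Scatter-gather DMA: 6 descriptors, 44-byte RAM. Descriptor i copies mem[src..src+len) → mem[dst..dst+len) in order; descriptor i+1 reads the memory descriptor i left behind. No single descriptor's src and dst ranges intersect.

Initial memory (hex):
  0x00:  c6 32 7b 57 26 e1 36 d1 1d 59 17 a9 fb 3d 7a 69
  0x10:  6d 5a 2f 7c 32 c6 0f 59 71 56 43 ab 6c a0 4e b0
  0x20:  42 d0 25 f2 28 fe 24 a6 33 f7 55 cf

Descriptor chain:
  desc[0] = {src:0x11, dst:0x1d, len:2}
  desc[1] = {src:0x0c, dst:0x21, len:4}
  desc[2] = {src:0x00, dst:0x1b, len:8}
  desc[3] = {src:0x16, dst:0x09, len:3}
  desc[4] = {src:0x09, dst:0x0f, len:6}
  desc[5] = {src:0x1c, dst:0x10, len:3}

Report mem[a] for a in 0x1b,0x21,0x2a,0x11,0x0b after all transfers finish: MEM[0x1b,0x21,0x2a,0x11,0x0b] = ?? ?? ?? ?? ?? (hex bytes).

[0] 0x11->0x1d len=2 : 5a 2f
[1] 0x0c->0x21 len=4 : fb 3d 7a 69
[2] 0x00->0x1b len=8 : c6 32 7b 57 26 e1 36 d1
[3] 0x16->0x09 len=3 : 0f 59 71
[4] 0x09->0x0f len=6 : 0f 59 71 fb 3d 7a
[5] 0x1c->0x10 len=3 : 32 7b 57
query mem[0x1b]=0xc6, mem[0x21]=0x36, mem[0x2a]=0x55, mem[0x11]=0x7b, mem[0x0b]=0x71

MEM[0x1b,0x21,0x2a,0x11,0x0b] = c6 36 55 7b 71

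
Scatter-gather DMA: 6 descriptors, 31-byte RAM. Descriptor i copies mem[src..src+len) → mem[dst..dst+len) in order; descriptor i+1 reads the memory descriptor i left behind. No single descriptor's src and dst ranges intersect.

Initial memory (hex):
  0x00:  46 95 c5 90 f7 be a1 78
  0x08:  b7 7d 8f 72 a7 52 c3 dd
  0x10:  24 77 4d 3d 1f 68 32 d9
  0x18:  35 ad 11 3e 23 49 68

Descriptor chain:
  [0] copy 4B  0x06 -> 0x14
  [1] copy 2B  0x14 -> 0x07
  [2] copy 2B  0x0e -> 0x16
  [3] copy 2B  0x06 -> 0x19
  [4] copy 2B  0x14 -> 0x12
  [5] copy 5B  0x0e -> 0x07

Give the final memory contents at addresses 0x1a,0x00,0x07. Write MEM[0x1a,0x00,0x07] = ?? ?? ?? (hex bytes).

[0] 0x06->0x14 len=4 : a1 78 b7 7d
[1] 0x14->0x07 len=2 : a1 78
[2] 0x0e->0x16 len=2 : c3 dd
[3] 0x06->0x19 len=2 : a1 a1
[4] 0x14->0x12 len=2 : a1 78
[5] 0x0e->0x07 len=5 : c3 dd 24 77 a1
query mem[0x1a]=0xa1, mem[0x00]=0x46, mem[0x07]=0xc3

MEM[0x1a,0x00,0x07] = a1 46 c3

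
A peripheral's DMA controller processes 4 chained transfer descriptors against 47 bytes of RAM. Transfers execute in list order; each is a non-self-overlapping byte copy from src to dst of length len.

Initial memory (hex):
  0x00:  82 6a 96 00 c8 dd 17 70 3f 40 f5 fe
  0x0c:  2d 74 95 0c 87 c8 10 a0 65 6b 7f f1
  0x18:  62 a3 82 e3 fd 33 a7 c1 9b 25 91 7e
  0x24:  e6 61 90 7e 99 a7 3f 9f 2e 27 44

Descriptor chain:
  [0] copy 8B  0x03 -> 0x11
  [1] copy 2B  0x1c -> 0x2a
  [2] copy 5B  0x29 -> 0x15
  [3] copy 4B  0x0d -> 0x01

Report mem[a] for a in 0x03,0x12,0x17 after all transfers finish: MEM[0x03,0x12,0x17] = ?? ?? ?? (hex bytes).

MEM[0x03,0x12,0x17] = 0c c8 33

#0 dst[0x11+8] := {0x00,0xc8,0xdd,0x17,0x70,0x3f,0x40,0xf5}
#1 dst[0x2a+2] := {0xfd,0x33}
#2 dst[0x15+5] := {0xa7,0xfd,0x33,0x2e,0x27}
#3 dst[0x01+4] := {0x74,0x95,0x0c,0x87}
query mem[0x03]=0x0c, mem[0x12]=0xc8, mem[0x17]=0x33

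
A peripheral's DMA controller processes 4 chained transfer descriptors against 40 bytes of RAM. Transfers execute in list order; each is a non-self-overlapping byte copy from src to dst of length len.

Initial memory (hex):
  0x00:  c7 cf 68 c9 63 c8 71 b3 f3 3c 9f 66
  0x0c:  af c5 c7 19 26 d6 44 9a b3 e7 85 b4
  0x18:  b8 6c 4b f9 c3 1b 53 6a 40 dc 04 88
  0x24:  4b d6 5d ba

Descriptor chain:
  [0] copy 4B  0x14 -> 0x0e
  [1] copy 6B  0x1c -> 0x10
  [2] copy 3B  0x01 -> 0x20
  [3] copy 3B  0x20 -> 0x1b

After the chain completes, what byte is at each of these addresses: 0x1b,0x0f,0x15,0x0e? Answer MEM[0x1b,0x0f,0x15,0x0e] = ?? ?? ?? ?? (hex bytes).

  after D0: wrote 4B at 0x0e = b3e785b4
  after D1: wrote 6B at 0x10 = c31b536a40dc
  after D2: wrote 3B at 0x20 = cf68c9
  after D3: wrote 3B at 0x1b = cf68c9
query mem[0x1b]=0xcf, mem[0x0f]=0xe7, mem[0x15]=0xdc, mem[0x0e]=0xb3

MEM[0x1b,0x0f,0x15,0x0e] = cf e7 dc b3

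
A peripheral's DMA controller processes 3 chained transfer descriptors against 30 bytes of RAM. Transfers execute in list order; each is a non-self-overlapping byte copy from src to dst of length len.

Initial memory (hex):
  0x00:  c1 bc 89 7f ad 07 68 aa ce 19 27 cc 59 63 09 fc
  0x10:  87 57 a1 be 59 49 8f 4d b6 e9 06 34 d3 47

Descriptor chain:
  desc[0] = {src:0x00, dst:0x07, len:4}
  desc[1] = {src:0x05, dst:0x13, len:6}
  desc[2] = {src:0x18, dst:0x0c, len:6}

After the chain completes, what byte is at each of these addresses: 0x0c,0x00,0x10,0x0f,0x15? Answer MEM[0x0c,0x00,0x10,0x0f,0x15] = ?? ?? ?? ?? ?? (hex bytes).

MEM[0x0c,0x00,0x10,0x0f,0x15] = 7f c1 d3 34 c1

[0] 0x00->0x07 len=4 : c1 bc 89 7f
[1] 0x05->0x13 len=6 : 07 68 c1 bc 89 7f
[2] 0x18->0x0c len=6 : 7f e9 06 34 d3 47
query mem[0x0c]=0x7f, mem[0x00]=0xc1, mem[0x10]=0xd3, mem[0x0f]=0x34, mem[0x15]=0xc1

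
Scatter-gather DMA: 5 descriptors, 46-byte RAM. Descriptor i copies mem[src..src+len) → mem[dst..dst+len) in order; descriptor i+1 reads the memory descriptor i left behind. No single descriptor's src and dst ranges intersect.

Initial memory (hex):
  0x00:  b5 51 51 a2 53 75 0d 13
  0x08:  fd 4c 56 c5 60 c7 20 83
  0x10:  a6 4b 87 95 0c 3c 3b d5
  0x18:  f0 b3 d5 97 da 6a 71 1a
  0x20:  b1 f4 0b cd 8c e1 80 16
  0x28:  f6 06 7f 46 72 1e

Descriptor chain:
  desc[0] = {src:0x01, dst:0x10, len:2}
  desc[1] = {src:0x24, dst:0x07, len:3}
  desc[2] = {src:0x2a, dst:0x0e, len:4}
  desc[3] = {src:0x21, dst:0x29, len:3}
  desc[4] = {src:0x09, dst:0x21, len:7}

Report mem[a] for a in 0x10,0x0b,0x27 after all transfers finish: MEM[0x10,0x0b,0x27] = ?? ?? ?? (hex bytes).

  after D0: wrote 2B at 0x10 = 5151
  after D1: wrote 3B at 0x07 = 8ce180
  after D2: wrote 4B at 0x0e = 7f46721e
  after D3: wrote 3B at 0x29 = f40bcd
  after D4: wrote 7B at 0x21 = 8056c560c77f46
query mem[0x10]=0x72, mem[0x0b]=0xc5, mem[0x27]=0x46

MEM[0x10,0x0b,0x27] = 72 c5 46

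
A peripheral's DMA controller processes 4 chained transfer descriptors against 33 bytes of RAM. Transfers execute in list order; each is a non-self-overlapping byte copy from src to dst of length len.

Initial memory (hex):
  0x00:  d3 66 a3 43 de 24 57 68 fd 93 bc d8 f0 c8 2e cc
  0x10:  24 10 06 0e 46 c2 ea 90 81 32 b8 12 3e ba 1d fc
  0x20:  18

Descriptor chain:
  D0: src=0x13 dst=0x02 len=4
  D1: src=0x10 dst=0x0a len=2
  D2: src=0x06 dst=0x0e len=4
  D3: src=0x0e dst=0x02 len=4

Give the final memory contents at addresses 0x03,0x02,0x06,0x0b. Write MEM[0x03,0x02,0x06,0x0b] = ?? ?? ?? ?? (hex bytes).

  after D0: wrote 4B at 0x02 = 0e46c2ea
  after D1: wrote 2B at 0x0a = 2410
  after D2: wrote 4B at 0x0e = 5768fd93
  after D3: wrote 4B at 0x02 = 5768fd93
query mem[0x03]=0x68, mem[0x02]=0x57, mem[0x06]=0x57, mem[0x0b]=0x10

MEM[0x03,0x02,0x06,0x0b] = 68 57 57 10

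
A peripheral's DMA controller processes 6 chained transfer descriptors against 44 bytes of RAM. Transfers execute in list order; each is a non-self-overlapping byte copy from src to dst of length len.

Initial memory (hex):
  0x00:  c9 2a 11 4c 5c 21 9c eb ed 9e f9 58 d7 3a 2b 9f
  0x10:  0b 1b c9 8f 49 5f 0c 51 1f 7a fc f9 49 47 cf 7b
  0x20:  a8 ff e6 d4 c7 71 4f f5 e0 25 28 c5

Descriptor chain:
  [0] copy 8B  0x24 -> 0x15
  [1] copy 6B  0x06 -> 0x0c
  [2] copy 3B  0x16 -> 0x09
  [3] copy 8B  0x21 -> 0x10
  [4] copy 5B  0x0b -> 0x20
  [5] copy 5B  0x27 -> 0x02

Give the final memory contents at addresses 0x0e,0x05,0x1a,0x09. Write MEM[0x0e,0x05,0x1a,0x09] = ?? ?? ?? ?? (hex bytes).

D0: mem[0x15..0x1c] <- [c7 71 4f f5 e0 25 28 c5]
D1: mem[0x0c..0x11] <- [9c eb ed 9e f9 58]
D2: mem[0x09..0x0b] <- [71 4f f5]
D3: mem[0x10..0x17] <- [ff e6 d4 c7 71 4f f5 e0]
D4: mem[0x20..0x24] <- [f5 9c eb ed 9e]
D5: mem[0x02..0x06] <- [f5 e0 25 28 c5]
query mem[0x0e]=0xed, mem[0x05]=0x28, mem[0x1a]=0x25, mem[0x09]=0x71

MEM[0x0e,0x05,0x1a,0x09] = ed 28 25 71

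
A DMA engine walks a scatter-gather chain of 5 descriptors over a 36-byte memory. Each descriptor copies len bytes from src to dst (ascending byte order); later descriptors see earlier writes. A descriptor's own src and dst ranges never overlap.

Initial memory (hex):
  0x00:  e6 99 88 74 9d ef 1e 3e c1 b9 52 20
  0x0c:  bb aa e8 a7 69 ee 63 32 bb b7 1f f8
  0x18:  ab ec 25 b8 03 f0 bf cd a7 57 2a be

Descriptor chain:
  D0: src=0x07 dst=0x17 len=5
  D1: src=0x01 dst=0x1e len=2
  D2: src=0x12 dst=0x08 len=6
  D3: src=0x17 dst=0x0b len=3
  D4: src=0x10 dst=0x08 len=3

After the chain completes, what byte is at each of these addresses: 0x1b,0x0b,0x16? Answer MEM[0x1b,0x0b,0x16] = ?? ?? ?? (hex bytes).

MEM[0x1b,0x0b,0x16] = 20 3e 1f

#0 dst[0x17+5] := {0x3e,0xc1,0xb9,0x52,0x20}
#1 dst[0x1e+2] := {0x99,0x88}
#2 dst[0x08+6] := {0x63,0x32,0xbb,0xb7,0x1f,0x3e}
#3 dst[0x0b+3] := {0x3e,0xc1,0xb9}
#4 dst[0x08+3] := {0x69,0xee,0x63}
query mem[0x1b]=0x20, mem[0x0b]=0x3e, mem[0x16]=0x1f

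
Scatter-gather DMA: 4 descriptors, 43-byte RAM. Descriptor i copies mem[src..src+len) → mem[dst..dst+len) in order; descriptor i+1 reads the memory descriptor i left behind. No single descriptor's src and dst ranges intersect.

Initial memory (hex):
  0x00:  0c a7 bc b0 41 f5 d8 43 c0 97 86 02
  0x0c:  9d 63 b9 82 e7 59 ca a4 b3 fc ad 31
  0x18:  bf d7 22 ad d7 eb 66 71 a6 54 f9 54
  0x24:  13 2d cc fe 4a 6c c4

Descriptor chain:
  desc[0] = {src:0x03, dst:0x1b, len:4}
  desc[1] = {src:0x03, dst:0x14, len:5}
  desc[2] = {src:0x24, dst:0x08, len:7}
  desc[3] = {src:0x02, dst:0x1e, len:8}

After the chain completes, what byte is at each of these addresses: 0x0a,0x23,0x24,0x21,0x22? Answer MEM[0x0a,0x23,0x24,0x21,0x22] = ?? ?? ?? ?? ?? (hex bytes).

MEM[0x0a,0x23,0x24,0x21,0x22] = cc 43 13 f5 d8

D0: mem[0x1b..0x1e] <- [b0 41 f5 d8]
D1: mem[0x14..0x18] <- [b0 41 f5 d8 43]
D2: mem[0x08..0x0e] <- [13 2d cc fe 4a 6c c4]
D3: mem[0x1e..0x25] <- [bc b0 41 f5 d8 43 13 2d]
query mem[0x0a]=0xcc, mem[0x23]=0x43, mem[0x24]=0x13, mem[0x21]=0xf5, mem[0x22]=0xd8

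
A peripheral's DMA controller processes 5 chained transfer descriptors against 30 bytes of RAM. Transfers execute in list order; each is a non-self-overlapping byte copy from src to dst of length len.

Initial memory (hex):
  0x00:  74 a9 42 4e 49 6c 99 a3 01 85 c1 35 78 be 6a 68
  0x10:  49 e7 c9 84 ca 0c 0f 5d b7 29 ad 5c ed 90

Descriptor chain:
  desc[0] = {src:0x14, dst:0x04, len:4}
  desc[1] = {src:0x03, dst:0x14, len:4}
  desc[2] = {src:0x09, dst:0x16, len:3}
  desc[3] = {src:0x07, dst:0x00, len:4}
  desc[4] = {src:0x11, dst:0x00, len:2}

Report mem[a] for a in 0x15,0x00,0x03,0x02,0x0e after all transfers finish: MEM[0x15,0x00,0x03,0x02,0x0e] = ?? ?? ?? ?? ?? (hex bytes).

#0 dst[0x04+4] := {0xca,0x0c,0x0f,0x5d}
#1 dst[0x14+4] := {0x4e,0xca,0x0c,0x0f}
#2 dst[0x16+3] := {0x85,0xc1,0x35}
#3 dst[0x00+4] := {0x5d,0x01,0x85,0xc1}
#4 dst[0x00+2] := {0xe7,0xc9}
query mem[0x15]=0xca, mem[0x00]=0xe7, mem[0x03]=0xc1, mem[0x02]=0x85, mem[0x0e]=0x6a

MEM[0x15,0x00,0x03,0x02,0x0e] = ca e7 c1 85 6a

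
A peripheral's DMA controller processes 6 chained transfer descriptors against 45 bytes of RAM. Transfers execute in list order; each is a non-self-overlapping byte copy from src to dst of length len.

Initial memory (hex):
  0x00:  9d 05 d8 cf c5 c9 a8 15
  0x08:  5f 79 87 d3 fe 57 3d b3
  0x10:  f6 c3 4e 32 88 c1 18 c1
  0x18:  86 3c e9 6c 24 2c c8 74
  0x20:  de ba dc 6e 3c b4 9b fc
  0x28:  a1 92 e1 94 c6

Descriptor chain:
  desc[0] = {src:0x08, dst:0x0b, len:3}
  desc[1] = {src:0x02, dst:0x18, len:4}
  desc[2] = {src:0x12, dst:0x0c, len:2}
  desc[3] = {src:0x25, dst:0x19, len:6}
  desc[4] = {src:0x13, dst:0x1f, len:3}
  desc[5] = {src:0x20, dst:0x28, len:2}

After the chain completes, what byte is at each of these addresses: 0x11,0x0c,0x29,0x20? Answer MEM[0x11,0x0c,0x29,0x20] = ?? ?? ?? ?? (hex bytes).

[0] 0x08->0x0b len=3 : 5f 79 87
[1] 0x02->0x18 len=4 : d8 cf c5 c9
[2] 0x12->0x0c len=2 : 4e 32
[3] 0x25->0x19 len=6 : b4 9b fc a1 92 e1
[4] 0x13->0x1f len=3 : 32 88 c1
[5] 0x20->0x28 len=2 : 88 c1
query mem[0x11]=0xc3, mem[0x0c]=0x4e, mem[0x29]=0xc1, mem[0x20]=0x88

MEM[0x11,0x0c,0x29,0x20] = c3 4e c1 88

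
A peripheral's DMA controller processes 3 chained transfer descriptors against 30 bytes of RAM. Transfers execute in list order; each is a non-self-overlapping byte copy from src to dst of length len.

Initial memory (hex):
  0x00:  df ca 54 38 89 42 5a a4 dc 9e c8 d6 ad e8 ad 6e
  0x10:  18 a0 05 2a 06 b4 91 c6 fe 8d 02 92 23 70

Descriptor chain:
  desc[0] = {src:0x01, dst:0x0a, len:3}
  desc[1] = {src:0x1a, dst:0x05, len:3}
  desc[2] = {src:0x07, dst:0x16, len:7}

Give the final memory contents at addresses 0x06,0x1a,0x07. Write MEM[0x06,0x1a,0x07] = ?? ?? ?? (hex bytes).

MEM[0x06,0x1a,0x07] = 92 54 23

#0 dst[0x0a+3] := {0xca,0x54,0x38}
#1 dst[0x05+3] := {0x02,0x92,0x23}
#2 dst[0x16+7] := {0x23,0xdc,0x9e,0xca,0x54,0x38,0xe8}
query mem[0x06]=0x92, mem[0x1a]=0x54, mem[0x07]=0x23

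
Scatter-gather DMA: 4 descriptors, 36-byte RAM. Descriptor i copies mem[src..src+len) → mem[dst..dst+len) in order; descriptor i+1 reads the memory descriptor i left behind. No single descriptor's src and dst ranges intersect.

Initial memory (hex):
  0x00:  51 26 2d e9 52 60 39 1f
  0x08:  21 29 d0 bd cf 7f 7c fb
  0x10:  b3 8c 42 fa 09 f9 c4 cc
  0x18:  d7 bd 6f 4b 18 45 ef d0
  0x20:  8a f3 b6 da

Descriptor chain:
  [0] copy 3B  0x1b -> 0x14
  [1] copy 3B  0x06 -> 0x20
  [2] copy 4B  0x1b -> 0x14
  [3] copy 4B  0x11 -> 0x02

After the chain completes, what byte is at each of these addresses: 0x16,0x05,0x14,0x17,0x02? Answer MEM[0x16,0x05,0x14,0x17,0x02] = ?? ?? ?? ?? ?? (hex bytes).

[0] 0x1b->0x14 len=3 : 4b 18 45
[1] 0x06->0x20 len=3 : 39 1f 21
[2] 0x1b->0x14 len=4 : 4b 18 45 ef
[3] 0x11->0x02 len=4 : 8c 42 fa 4b
query mem[0x16]=0x45, mem[0x05]=0x4b, mem[0x14]=0x4b, mem[0x17]=0xef, mem[0x02]=0x8c

MEM[0x16,0x05,0x14,0x17,0x02] = 45 4b 4b ef 8c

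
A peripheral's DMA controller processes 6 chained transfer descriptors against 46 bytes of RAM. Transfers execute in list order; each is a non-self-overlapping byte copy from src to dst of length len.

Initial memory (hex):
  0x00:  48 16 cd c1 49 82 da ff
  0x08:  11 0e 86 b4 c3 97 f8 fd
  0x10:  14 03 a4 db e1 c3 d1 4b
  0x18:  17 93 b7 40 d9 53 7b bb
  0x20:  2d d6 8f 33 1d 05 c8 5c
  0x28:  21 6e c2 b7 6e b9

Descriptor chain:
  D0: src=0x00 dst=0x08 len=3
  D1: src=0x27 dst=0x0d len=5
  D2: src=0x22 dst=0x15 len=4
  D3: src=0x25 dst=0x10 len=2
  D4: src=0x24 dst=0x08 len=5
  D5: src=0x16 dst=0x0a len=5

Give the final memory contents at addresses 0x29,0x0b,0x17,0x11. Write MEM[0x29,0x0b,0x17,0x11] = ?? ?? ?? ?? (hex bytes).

MEM[0x29,0x0b,0x17,0x11] = 6e 1d 1d c8

[0] 0x00->0x08 len=3 : 48 16 cd
[1] 0x27->0x0d len=5 : 5c 21 6e c2 b7
[2] 0x22->0x15 len=4 : 8f 33 1d 05
[3] 0x25->0x10 len=2 : 05 c8
[4] 0x24->0x08 len=5 : 1d 05 c8 5c 21
[5] 0x16->0x0a len=5 : 33 1d 05 93 b7
query mem[0x29]=0x6e, mem[0x0b]=0x1d, mem[0x17]=0x1d, mem[0x11]=0xc8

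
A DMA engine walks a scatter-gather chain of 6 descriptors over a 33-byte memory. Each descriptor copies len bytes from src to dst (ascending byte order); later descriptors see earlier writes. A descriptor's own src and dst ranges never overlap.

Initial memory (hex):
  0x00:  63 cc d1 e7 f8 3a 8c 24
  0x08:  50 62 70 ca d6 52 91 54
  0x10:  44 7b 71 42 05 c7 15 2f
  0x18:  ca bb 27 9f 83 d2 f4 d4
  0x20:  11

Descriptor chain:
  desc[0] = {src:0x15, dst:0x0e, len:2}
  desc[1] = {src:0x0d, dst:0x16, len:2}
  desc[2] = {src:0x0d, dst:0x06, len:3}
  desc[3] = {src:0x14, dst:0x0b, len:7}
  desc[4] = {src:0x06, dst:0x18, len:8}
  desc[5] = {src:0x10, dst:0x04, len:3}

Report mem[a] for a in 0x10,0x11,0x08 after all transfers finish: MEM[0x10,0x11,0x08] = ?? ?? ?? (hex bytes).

MEM[0x10,0x11,0x08] = bb 27 15

#0 dst[0x0e+2] := {0xc7,0x15}
#1 dst[0x16+2] := {0x52,0xc7}
#2 dst[0x06+3] := {0x52,0xc7,0x15}
#3 dst[0x0b+7] := {0x05,0xc7,0x52,0xc7,0xca,0xbb,0x27}
#4 dst[0x18+8] := {0x52,0xc7,0x15,0x62,0x70,0x05,0xc7,0x52}
#5 dst[0x04+3] := {0xbb,0x27,0x71}
query mem[0x10]=0xbb, mem[0x11]=0x27, mem[0x08]=0x15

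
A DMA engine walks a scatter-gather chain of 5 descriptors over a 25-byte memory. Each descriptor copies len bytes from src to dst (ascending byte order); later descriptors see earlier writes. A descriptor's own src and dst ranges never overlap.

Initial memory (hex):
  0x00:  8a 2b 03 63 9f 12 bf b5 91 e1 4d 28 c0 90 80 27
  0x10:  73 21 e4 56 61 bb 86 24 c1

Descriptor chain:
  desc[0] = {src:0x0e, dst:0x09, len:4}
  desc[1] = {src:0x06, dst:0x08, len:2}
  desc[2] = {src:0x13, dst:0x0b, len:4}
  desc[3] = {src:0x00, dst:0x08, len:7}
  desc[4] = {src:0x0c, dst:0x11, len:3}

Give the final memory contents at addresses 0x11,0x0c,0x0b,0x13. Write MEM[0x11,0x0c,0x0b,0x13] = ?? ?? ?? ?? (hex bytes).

  after D0: wrote 4B at 0x09 = 80277321
  after D1: wrote 2B at 0x08 = bfb5
  after D2: wrote 4B at 0x0b = 5661bb86
  after D3: wrote 7B at 0x08 = 8a2b03639f12bf
  after D4: wrote 3B at 0x11 = 9f12bf
query mem[0x11]=0x9f, mem[0x0c]=0x9f, mem[0x0b]=0x63, mem[0x13]=0xbf

MEM[0x11,0x0c,0x0b,0x13] = 9f 9f 63 bf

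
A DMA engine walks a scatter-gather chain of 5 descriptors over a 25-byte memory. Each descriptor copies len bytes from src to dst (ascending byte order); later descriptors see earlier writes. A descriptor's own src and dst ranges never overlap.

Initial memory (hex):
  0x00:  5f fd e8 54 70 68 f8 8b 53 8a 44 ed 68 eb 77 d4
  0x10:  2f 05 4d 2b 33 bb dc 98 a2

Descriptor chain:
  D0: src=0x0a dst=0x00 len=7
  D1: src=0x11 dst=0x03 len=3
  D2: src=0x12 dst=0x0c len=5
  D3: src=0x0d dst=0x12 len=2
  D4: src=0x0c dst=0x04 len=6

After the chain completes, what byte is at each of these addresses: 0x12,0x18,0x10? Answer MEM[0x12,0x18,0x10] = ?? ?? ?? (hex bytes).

MEM[0x12,0x18,0x10] = 2b a2 dc

[0] 0x0a->0x00 len=7 : 44 ed 68 eb 77 d4 2f
[1] 0x11->0x03 len=3 : 05 4d 2b
[2] 0x12->0x0c len=5 : 4d 2b 33 bb dc
[3] 0x0d->0x12 len=2 : 2b 33
[4] 0x0c->0x04 len=6 : 4d 2b 33 bb dc 05
query mem[0x12]=0x2b, mem[0x18]=0xa2, mem[0x10]=0xdc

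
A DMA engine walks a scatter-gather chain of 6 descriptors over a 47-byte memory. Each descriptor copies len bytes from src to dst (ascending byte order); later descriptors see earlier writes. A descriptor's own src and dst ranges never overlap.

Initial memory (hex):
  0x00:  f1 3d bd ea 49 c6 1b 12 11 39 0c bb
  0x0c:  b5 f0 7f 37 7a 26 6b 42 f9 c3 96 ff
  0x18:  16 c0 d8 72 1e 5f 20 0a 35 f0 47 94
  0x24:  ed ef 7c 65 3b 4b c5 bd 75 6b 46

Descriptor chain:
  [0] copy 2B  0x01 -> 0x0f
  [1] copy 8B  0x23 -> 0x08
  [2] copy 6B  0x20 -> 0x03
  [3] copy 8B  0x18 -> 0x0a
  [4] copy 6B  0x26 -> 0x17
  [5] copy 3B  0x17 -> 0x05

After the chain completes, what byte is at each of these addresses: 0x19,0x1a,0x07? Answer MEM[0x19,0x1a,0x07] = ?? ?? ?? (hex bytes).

MEM[0x19,0x1a,0x07] = 3b 4b 3b

#0 dst[0x0f+2] := {0x3d,0xbd}
#1 dst[0x08+8] := {0x94,0xed,0xef,0x7c,0x65,0x3b,0x4b,0xc5}
#2 dst[0x03+6] := {0x35,0xf0,0x47,0x94,0xed,0xef}
#3 dst[0x0a+8] := {0x16,0xc0,0xd8,0x72,0x1e,0x5f,0x20,0x0a}
#4 dst[0x17+6] := {0x7c,0x65,0x3b,0x4b,0xc5,0xbd}
#5 dst[0x05+3] := {0x7c,0x65,0x3b}
query mem[0x19]=0x3b, mem[0x1a]=0x4b, mem[0x07]=0x3b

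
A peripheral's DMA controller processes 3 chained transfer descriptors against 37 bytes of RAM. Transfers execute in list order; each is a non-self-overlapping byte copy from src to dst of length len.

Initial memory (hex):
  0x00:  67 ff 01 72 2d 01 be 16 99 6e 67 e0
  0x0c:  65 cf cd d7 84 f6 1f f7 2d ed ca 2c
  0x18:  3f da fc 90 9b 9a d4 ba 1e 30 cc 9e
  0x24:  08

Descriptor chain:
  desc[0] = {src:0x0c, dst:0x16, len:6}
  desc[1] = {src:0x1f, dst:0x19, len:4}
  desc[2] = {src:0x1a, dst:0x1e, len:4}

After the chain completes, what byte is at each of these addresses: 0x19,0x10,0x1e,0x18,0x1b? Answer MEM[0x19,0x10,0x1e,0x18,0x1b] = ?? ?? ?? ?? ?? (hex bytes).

#0 dst[0x16+6] := {0x65,0xcf,0xcd,0xd7,0x84,0xf6}
#1 dst[0x19+4] := {0xba,0x1e,0x30,0xcc}
#2 dst[0x1e+4] := {0x1e,0x30,0xcc,0x9a}
query mem[0x19]=0xba, mem[0x10]=0x84, mem[0x1e]=0x1e, mem[0x18]=0xcd, mem[0x1b]=0x30

MEM[0x19,0x10,0x1e,0x18,0x1b] = ba 84 1e cd 30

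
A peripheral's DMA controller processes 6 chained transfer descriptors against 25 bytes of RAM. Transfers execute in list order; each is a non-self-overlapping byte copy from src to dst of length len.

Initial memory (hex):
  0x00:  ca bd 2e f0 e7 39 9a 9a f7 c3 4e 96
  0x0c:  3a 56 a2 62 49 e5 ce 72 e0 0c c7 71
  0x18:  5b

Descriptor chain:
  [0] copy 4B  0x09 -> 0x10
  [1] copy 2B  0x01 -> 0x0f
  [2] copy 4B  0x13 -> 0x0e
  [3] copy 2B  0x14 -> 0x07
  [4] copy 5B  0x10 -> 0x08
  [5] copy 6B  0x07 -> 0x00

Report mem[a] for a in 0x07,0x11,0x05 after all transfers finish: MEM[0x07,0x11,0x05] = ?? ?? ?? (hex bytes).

MEM[0x07,0x11,0x05] = e0 c7 e0

  after D0: wrote 4B at 0x10 = c34e963a
  after D1: wrote 2B at 0x0f = bd2e
  after D2: wrote 4B at 0x0e = 3ae00cc7
  after D3: wrote 2B at 0x07 = e00c
  after D4: wrote 5B at 0x08 = 0cc7963ae0
  after D5: wrote 6B at 0x00 = e00cc7963ae0
query mem[0x07]=0xe0, mem[0x11]=0xc7, mem[0x05]=0xe0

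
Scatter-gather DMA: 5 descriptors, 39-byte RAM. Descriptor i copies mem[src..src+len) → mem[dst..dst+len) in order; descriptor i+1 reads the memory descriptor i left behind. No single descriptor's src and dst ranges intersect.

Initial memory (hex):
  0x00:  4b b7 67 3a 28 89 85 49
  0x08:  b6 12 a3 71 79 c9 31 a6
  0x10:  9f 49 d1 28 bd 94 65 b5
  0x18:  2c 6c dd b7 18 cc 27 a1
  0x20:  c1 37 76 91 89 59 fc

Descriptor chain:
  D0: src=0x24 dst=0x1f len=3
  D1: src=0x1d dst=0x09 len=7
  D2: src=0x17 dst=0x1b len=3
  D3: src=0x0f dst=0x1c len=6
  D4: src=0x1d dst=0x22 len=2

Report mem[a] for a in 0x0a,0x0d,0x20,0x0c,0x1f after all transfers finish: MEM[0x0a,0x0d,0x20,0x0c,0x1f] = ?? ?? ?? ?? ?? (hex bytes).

D0: mem[0x1f..0x21] <- [89 59 fc]
D1: mem[0x09..0x0f] <- [cc 27 89 59 fc 76 91]
D2: mem[0x1b..0x1d] <- [b5 2c 6c]
D3: mem[0x1c..0x21] <- [91 9f 49 d1 28 bd]
D4: mem[0x22..0x23] <- [9f 49]
query mem[0x0a]=0x27, mem[0x0d]=0xfc, mem[0x20]=0x28, mem[0x0c]=0x59, mem[0x1f]=0xd1

MEM[0x0a,0x0d,0x20,0x0c,0x1f] = 27 fc 28 59 d1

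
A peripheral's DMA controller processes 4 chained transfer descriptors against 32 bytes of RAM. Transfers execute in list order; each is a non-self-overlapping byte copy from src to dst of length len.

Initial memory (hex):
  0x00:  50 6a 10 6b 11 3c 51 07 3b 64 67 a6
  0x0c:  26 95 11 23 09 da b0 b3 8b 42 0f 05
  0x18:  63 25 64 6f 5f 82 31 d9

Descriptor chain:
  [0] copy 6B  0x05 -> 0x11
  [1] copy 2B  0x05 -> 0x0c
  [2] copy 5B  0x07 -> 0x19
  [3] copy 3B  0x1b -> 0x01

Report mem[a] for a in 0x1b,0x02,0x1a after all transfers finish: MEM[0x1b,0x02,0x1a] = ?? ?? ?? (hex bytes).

MEM[0x1b,0x02,0x1a] = 64 67 3b

D0: mem[0x11..0x16] <- [3c 51 07 3b 64 67]
D1: mem[0x0c..0x0d] <- [3c 51]
D2: mem[0x19..0x1d] <- [07 3b 64 67 a6]
D3: mem[0x01..0x03] <- [64 67 a6]
query mem[0x1b]=0x64, mem[0x02]=0x67, mem[0x1a]=0x3b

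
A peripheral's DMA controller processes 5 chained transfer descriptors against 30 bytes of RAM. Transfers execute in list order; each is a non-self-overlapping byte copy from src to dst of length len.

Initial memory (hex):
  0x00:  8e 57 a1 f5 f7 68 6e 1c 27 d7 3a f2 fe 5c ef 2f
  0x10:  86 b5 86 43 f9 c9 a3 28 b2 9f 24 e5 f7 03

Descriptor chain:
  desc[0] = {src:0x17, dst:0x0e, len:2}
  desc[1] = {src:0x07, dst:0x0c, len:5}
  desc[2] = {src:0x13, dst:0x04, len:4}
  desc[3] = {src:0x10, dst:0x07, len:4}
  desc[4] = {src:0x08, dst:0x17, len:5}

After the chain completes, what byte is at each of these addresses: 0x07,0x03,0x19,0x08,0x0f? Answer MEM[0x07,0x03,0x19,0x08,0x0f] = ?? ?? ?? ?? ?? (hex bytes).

D0: mem[0x0e..0x0f] <- [28 b2]
D1: mem[0x0c..0x10] <- [1c 27 d7 3a f2]
D2: mem[0x04..0x07] <- [43 f9 c9 a3]
D3: mem[0x07..0x0a] <- [f2 b5 86 43]
D4: mem[0x17..0x1b] <- [b5 86 43 f2 1c]
query mem[0x07]=0xf2, mem[0x03]=0xf5, mem[0x19]=0x43, mem[0x08]=0xb5, mem[0x0f]=0x3a

MEM[0x07,0x03,0x19,0x08,0x0f] = f2 f5 43 b5 3a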